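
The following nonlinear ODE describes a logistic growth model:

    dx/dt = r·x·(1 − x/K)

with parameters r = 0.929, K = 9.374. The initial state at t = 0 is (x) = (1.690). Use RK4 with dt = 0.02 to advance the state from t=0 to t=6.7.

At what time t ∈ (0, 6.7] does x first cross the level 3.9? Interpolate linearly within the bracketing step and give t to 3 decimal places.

t = 1.265

t=0.000: state=(1.690)
step 1 (dt=0.02): k1=(1.287), k2=(1.295), k3=(1.295), k4=(1.302); state += dt/6·(k1+2k2+2k3+k4)
t=0.020: state=(1.716)
t=0.040: state=(1.742)
t=0.060: state=(1.769)
continuing one RK4 step at a time; state shown every 25 steps (Δt=0.5):
t=0.500: state=(2.430)
t=1.000: state=(3.353)
t=1.260: state=(3.889)
next step: t=1.280: state=(3.931) — x has crossed 3.9
linear interpolation between t=1.260 (3.88898) and t=1.280 (3.93133) → t≈1.265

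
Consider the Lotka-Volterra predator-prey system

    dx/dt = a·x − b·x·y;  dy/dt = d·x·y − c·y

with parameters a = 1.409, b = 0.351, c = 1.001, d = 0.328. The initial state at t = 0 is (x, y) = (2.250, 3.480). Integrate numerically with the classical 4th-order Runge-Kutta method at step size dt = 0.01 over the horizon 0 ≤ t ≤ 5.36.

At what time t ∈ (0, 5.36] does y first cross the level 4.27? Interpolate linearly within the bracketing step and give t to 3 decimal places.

t = 2.494

t=0.000: state=(2.250, 3.480)
step 1 (dt=0.01): k1=(0.422, -0.915), k2=(0.426, -0.912), k3=(0.426, -0.912), k4=(0.430, -0.908); state += dt/6·(k1+2k2+2k3+k4)
t=0.010: state=(2.254, 3.471)
t=0.020: state=(2.259, 3.462)
t=0.030: state=(2.263, 3.453)
continuing one RK4 step at a time; state shown every 20 steps (Δt=0.2):
t=0.200: state=(2.350, 3.312)
t=0.400: state=(2.481, 3.176)
t=0.600: state=(2.642, 3.075)
t=0.800: state=(2.829, 3.011)
t=1.000: state=(3.038, 2.988)
t=1.200: state=(3.264, 3.007)
t=1.400: state=(3.496, 3.072)
t=1.600: state=(3.721, 3.187)
t=1.800: state=(3.922, 3.353)
t=2.000: state=(4.078, 3.569)
t=2.200: state=(4.170, 3.830)
t=2.400: state=(4.182, 4.126)
t=2.490: state=(4.158, 4.264)
next step: t=2.500: state=(4.154, 4.280) — y has crossed 4.27
linear interpolation between t=2.490 (4.26410) and t=2.500 (4.27957) → t≈2.494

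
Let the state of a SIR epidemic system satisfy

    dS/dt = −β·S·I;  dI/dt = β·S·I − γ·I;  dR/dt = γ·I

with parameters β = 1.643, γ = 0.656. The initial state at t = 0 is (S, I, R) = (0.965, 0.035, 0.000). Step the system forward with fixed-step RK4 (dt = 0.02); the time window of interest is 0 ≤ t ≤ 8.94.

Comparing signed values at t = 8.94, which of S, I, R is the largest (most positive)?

largest component: R

t=0.000: state=(0.965, 0.035, 0.000)
step 1 (dt=0.02): k1=(-0.055, 0.033, 0.023), k2=(-0.056, 0.033, 0.023), k3=(-0.056, 0.033, 0.023), k4=(-0.056, 0.033, 0.023); state += dt/6·(k1+2k2+2k3+k4)
t=0.020: state=(0.964, 0.036, 0.000)
t=0.040: state=(0.963, 0.036, 0.001)
t=0.060: state=(0.962, 0.037, 0.001)
continuing one RK4 step at a time; state shown every 25 steps (Δt=0.5):
t=0.500: state=(0.930, 0.055, 0.015)
t=1.000: state=(0.880, 0.083, 0.037)
t=1.500: state=(0.809, 0.120, 0.070)
t=2.000: state=(0.721, 0.163, 0.117)
t=2.500: state=(0.620, 0.203, 0.177)
t=3.000: state=(0.517, 0.234, 0.249)
t=3.500: state=(0.424, 0.248, 0.328)
t=4.000: state=(0.346, 0.244, 0.409)
t=4.500: state=(0.285, 0.228, 0.487)
t=5.000: state=(0.238, 0.203, 0.558)
t=5.500: state=(0.204, 0.176, 0.620)
t=6.000: state=(0.179, 0.148, 0.673)
t=6.500: state=(0.160, 0.122, 0.718)
t=7.000: state=(0.146, 0.100, 0.754)
t=7.500: state=(0.136, 0.081, 0.784)
t=8.000: state=(0.128, 0.065, 0.807)
t=8.500: state=(0.122, 0.052, 0.826)
t=8.940: state=(0.118, 0.042, 0.840)
compare at T: S=0.118, I=0.042, R=0.840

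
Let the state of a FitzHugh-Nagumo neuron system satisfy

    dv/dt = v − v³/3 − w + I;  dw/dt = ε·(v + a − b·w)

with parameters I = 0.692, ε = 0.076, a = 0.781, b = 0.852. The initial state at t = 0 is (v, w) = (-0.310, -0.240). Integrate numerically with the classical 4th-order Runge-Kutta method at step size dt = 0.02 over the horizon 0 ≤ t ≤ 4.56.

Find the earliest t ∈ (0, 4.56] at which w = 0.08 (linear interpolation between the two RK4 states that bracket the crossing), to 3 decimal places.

t = 2.350

t=0.000: state=(-0.310, -0.240)
step 1 (dt=0.02): k1=(0.632, 0.051), k2=(0.637, 0.052), k3=(0.637, 0.052), k4=(0.642, 0.052); state += dt/6·(k1+2k2+2k3+k4)
t=0.020: state=(-0.297, -0.239)
t=0.040: state=(-0.284, -0.238)
t=0.060: state=(-0.271, -0.237)
continuing one RK4 step at a time; state shown every 10 steps (Δt=0.2):
t=0.200: state=(-0.172, -0.229)
t=0.400: state=(-0.008, -0.215)
t=0.600: state=(0.190, -0.200)
t=0.800: state=(0.425, -0.181)
t=1.000: state=(0.696, -0.158)
t=1.200: state=(0.991, -0.131)
t=1.400: state=(1.281, -0.101)
t=1.600: state=(1.530, -0.066)
t=1.800: state=(1.715, -0.029)
t=2.000: state=(1.835, 0.010)
t=2.200: state=(1.904, 0.050)
t=2.340: state=(1.931, 0.078)
next step: t=2.360: state=(1.934, 0.082) — w has crossed 0.08
linear interpolation between t=2.340 (0.07795) and t=2.360 (0.08197) → t≈2.350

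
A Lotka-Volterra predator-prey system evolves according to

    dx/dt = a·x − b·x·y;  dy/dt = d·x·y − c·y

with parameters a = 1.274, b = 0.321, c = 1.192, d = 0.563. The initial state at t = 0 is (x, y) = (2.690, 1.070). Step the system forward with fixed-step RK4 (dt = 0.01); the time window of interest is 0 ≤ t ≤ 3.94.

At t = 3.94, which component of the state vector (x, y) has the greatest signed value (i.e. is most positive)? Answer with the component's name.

t=0.000: state=(2.690, 1.070)
step 1 (dt=0.01): k1=(2.503, 0.345), k2=(2.513, 0.353), k3=(2.513, 0.353), k4=(2.523, 0.361); state += dt/6·(k1+2k2+2k3+k4)
t=0.010: state=(2.715, 1.074)
t=0.020: state=(2.740, 1.077)
t=0.030: state=(2.766, 1.081)
continuing one RK4 step at a time; state shown every 20 steps (Δt=0.2):
t=0.200: state=(3.231, 1.176)
t=0.400: state=(3.842, 1.379)
t=0.600: state=(4.491, 1.736)
t=0.800: state=(5.090, 2.349)
t=1.000: state=(5.481, 3.366)
t=1.200: state=(5.436, 4.928)
t=1.400: state=(4.797, 6.947)
t=1.600: state=(3.716, 8.860)
t=1.800: state=(2.607, 9.949)
t=2.000: state=(1.764, 9.996)
t=2.200: state=(1.222, 9.294)
t=2.400: state=(0.897, 8.237)
t=2.600: state=(0.708, 7.096)
t=2.800: state=(0.600, 6.015)
t=3.000: state=(0.543, 5.052)
t=3.200: state=(0.520, 4.224)
t=3.400: state=(0.524, 3.529)
t=3.600: state=(0.549, 2.953)
t=3.800: state=(0.595, 2.481)
t=3.940: state=(0.641, 2.204)
compare at T: x=0.641, y=2.204

largest component: y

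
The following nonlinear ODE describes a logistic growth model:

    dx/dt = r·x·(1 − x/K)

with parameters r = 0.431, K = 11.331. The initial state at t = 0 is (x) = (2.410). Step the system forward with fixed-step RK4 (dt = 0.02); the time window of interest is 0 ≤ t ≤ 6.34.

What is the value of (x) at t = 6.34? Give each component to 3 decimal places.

(x) = (9.132)

t=0.000: state=(2.410)
step 1 (dt=0.02): k1=(0.818), k2=(0.820), k3=(0.820), k4=(0.822); state += dt/6·(k1+2k2+2k3+k4)
t=0.020: state=(2.426)
t=0.040: state=(2.443)
t=0.060: state=(2.459)
continuing one RK4 step at a time; state shown every 25 steps (Δt=0.5):
t=0.500: state=(2.844)
t=1.000: state=(3.327)
t=1.500: state=(3.855)
t=2.000: state=(4.421)
t=2.500: state=(5.013)
t=3.000: state=(5.621)
t=3.500: state=(6.229)
t=4.000: state=(6.825)
t=4.500: state=(7.395)
t=5.000: state=(7.929)
t=5.500: state=(8.419)
t=6.000: state=(8.861)
t=6.340: state=(9.132)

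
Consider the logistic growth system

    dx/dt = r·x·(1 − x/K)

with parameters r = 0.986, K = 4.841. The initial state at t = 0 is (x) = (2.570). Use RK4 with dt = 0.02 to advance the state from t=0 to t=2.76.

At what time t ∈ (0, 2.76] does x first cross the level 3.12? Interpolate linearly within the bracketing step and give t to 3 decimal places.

t = 0.478

t=0.000: state=(2.570)
step 1 (dt=0.02): k1=(1.189), k2=(1.188), k3=(1.188), k4=(1.187); state += dt/6·(k1+2k2+2k3+k4)
t=0.020: state=(2.594)
t=0.040: state=(2.617)
t=0.060: state=(2.641)
continuing one RK4 step at a time; state shown every 5 steps (Δt=0.1):
t=0.100: state=(2.688)
t=0.200: state=(2.806)
t=0.300: state=(2.921)
t=0.400: state=(3.034)
t=0.460: state=(3.100)
next step: t=0.480: state=(3.122) — x has crossed 3.12
linear interpolation between t=0.460 (3.10034) and t=0.480 (3.12226) → t≈0.478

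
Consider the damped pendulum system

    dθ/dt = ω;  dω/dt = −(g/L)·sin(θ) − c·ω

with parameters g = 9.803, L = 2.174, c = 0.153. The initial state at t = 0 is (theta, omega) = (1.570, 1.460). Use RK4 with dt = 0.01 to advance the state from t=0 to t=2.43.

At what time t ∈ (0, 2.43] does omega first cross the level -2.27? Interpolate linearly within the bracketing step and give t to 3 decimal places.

t = 0.854

t=0.000: state=(1.570, 1.460)
step 1 (dt=0.01): k1=(1.460, -4.733), k2=(1.436, -4.729), k3=(1.436, -4.729), k4=(1.413, -4.725); state += dt/6·(k1+2k2+2k3+k4)
t=0.010: state=(1.584, 1.413)
t=0.020: state=(1.598, 1.366)
t=0.030: state=(1.612, 1.318)
continuing one RK4 step at a time; state shown every 10 steps (Δt=0.1):
t=0.100: state=(1.692, 0.992)
t=0.200: state=(1.769, 0.535)
t=0.300: state=(1.800, 0.090)
t=0.400: state=(1.787, -0.347)
t=0.500: state=(1.731, -0.781)
t=0.600: state=(1.631, -1.214)
t=0.700: state=(1.488, -1.643)
t=0.800: state=(1.303, -2.058)
t=0.850: state=(1.195, -2.255)
next step: t=0.860: state=(1.172, -2.293) — omega has crossed -2.27
linear interpolation between t=0.850 (-2.25523) and t=0.860 (-2.29350) → t≈0.854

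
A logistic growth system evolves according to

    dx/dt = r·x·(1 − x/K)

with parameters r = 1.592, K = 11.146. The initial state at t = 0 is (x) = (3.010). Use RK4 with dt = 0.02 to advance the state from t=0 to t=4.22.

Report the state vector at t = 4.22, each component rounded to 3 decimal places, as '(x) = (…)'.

t=0.000: state=(3.010)
step 1 (dt=0.02): k1=(3.498), k2=(3.523), k3=(3.523), k4=(3.549); state += dt/6·(k1+2k2+2k3+k4)
t=0.020: state=(3.080)
t=0.040: state=(3.152)
t=0.060: state=(3.224)
continuing one RK4 step at a time; state shown every 10 steps (Δt=0.2):
t=0.200: state=(3.758)
t=0.400: state=(4.587)
t=0.600: state=(5.464)
t=0.800: state=(6.346)
t=1.000: state=(7.190)
t=1.200: state=(7.961)
t=1.400: state=(8.634)
t=1.600: state=(9.199)
t=1.800: state=(9.659)
t=2.000: state=(10.024)
t=2.200: state=(10.307)
t=2.400: state=(10.523)
t=2.600: state=(10.686)
t=2.800: state=(10.807)
t=3.000: state=(10.898)
t=3.200: state=(10.964)
t=3.400: state=(11.013)
t=3.600: state=(11.049)
t=3.800: state=(11.075)
t=4.000: state=(11.095)
t=4.200: state=(11.109)
t=4.220: state=(11.110)

(x) = (11.110)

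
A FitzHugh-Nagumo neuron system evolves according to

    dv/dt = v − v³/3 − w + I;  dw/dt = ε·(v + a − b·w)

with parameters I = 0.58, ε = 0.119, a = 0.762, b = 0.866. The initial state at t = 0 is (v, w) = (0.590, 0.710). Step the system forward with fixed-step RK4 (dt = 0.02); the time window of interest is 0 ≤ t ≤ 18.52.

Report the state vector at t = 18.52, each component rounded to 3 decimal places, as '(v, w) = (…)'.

(v, w) = (-1.332, -0.045)

t=0.000: state=(0.590, 0.710)
step 1 (dt=0.02): k1=(0.392, 0.088), k2=(0.393, 0.088), k3=(0.393, 0.088), k4=(0.395, 0.088); state += dt/6·(k1+2k2+2k3+k4)
t=0.020: state=(0.598, 0.712)
t=0.040: state=(0.606, 0.714)
t=0.060: state=(0.614, 0.715)
continuing one RK4 step at a time; state shown every 50 steps (Δt=1):
t=1.000: state=(1.027, 0.818)
t=2.000: state=(1.333, 0.961)
t=3.000: state=(1.386, 1.108)
t=4.000: state=(1.315, 1.239)
t=5.000: state=(1.193, 1.346)
t=6.000: state=(1.035, 1.426)
t=7.000: state=(0.819, 1.478)
t=8.000: state=(0.467, 1.494)
t=9.000: state=(-0.298, 1.449)
t=10.000: state=(-1.610, 1.282)
t=11.000: state=(-1.927, 1.034)
t=12.000: state=(-1.868, 0.804)
t=13.000: state=(-1.784, 0.605)
t=14.000: state=(-1.700, 0.435)
t=15.000: state=(-1.618, 0.291)
t=16.000: state=(-1.536, 0.170)
t=17.000: state=(-1.455, 0.071)
t=18.000: state=(-1.374, -0.010)
t=18.520: state=(-1.332, -0.045)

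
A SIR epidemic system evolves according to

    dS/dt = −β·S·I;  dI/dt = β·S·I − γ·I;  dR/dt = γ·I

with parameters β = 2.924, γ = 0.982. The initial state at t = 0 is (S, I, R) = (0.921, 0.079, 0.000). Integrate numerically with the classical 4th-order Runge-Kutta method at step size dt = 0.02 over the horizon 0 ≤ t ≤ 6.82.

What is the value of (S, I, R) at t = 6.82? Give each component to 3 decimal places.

(S, I, R) = (0.057, 0.009, 0.934)

t=0.000: state=(0.921, 0.079, 0.000)
step 1 (dt=0.02): k1=(-0.213, 0.135, 0.078), k2=(-0.216, 0.137, 0.079), k3=(-0.216, 0.137, 0.079), k4=(-0.219, 0.139, 0.080); state += dt/6·(k1+2k2+2k3+k4)
t=0.020: state=(0.917, 0.082, 0.002)
t=0.040: state=(0.912, 0.085, 0.003)
t=0.060: state=(0.908, 0.087, 0.005)
continuing one RK4 step at a time; state shown every 25 steps (Δt=0.5):
t=0.500: state=(0.772, 0.168, 0.059)
t=1.000: state=(0.558, 0.274, 0.168)
t=1.500: state=(0.357, 0.325, 0.319)
t=2.000: state=(0.224, 0.301, 0.475)
t=2.500: state=(0.150, 0.241, 0.609)
t=3.000: state=(0.111, 0.178, 0.711)
t=3.500: state=(0.089, 0.126, 0.785)
t=4.000: state=(0.076, 0.087, 0.837)
t=4.500: state=(0.069, 0.059, 0.872)
t=5.000: state=(0.064, 0.040, 0.896)
t=5.500: state=(0.061, 0.027, 0.912)
t=6.000: state=(0.059, 0.018, 0.923)
t=6.500: state=(0.058, 0.012, 0.930)
t=6.820: state=(0.057, 0.009, 0.934)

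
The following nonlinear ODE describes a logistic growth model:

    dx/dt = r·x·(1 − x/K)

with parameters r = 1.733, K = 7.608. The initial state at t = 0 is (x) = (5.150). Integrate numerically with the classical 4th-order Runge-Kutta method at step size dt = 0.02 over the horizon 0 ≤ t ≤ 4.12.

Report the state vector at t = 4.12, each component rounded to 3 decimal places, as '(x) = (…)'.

(x) = (7.605)

t=0.000: state=(5.150)
step 1 (dt=0.02): k1=(2.883), k2=(2.866), k3=(2.866), k4=(2.848); state += dt/6·(k1+2k2+2k3+k4)
t=0.020: state=(5.207)
t=0.040: state=(5.264)
t=0.060: state=(5.320)
continuing one RK4 step at a time; state shown every 10 steps (Δt=0.2):
t=0.200: state=(5.688)
t=0.400: state=(6.142)
t=0.600: state=(6.510)
t=0.800: state=(6.797)
t=1.000: state=(7.016)
t=1.200: state=(7.180)
t=1.400: state=(7.300)
t=1.600: state=(7.388)
t=1.800: state=(7.451)
t=2.000: state=(7.496)
t=2.200: state=(7.529)
t=2.400: state=(7.552)
t=2.600: state=(7.568)
t=2.800: state=(7.580)
t=3.000: state=(7.588)
t=3.200: state=(7.594)
t=3.400: state=(7.598)
t=3.600: state=(7.601)
t=3.800: state=(7.603)
t=4.000: state=(7.604)
t=4.120: state=(7.605)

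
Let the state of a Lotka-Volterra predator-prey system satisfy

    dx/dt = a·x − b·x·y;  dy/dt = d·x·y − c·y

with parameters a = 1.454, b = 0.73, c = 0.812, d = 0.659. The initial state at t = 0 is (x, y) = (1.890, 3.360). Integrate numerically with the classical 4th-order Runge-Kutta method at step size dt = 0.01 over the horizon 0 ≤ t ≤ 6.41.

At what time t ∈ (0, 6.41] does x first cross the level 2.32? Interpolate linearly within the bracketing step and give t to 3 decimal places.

t=0.000: state=(1.890, 3.360)
step 1 (dt=0.01): k1=(-1.888, 1.457), k2=(-1.888, 1.439), k3=(-1.888, 1.439), k4=(-1.889, 1.421); state += dt/6·(k1+2k2+2k3+k4)
t=0.010: state=(1.871, 3.374)
t=0.020: state=(1.852, 3.388)
t=0.030: state=(1.833, 3.402)
continuing one RK4 step at a time; state shown every 25 steps (Δt=0.25):
t=0.250: state=(1.435, 3.604)
t=0.500: state=(1.065, 3.609)
t=0.750: state=(0.804, 3.431)
t=1.000: state=(0.634, 3.150)
t=1.250: state=(0.528, 2.827)
t=1.500: state=(0.467, 2.504)
t=1.750: state=(0.437, 2.201)
t=2.000: state=(0.432, 1.929)
t=2.250: state=(0.447, 1.693)
t=2.500: state=(0.481, 1.491)
t=2.750: state=(0.535, 1.323)
t=3.000: state=(0.612, 1.186)
t=3.250: state=(0.717, 1.080)
t=3.500: state=(0.853, 1.003)
t=3.750: state=(1.026, 0.955)
t=4.000: state=(1.242, 0.939)
t=4.250: state=(1.504, 0.961)
t=4.500: state=(1.805, 1.029)
t=4.750: state=(2.128, 1.162)
t=4.900: state=(2.316, 1.281)
next step: t=4.910: state=(2.328, 1.291) — x has crossed 2.32
linear interpolation between t=4.900 (2.31609) and t=4.910 (2.32806) → t≈4.903

t = 4.903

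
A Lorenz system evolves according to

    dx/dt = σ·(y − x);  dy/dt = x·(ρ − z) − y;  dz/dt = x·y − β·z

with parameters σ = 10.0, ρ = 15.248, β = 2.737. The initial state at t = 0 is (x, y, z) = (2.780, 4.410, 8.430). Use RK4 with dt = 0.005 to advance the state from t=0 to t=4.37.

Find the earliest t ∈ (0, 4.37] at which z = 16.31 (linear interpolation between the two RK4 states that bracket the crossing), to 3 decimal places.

t = 0.331

t=0.000: state=(2.780, 4.410, 8.430)
step 1 (dt=0.005): k1=(16.300, 14.544, -10.813), k2=(16.256, 14.862, -10.457), k3=(16.265, 14.858, -10.458), k4=(16.230, 15.174, -10.099); state += dt/6·(k1+2k2+2k3+k4)
t=0.005: state=(2.861, 4.484, 8.378)
t=0.010: state=(2.942, 4.562, 8.329)
t=0.015: state=(3.023, 4.642, 8.284)
continuing one RK4 step at a time; state shown every 40 steps (Δt=0.2):
t=0.200: state=(6.730, 9.163, 10.118)
t=0.330: state=(9.255, 10.052, 16.255)
next step: t=0.335: state=(9.291, 9.950, 16.494) — z has crossed 16.31
linear interpolation between t=0.330 (16.25464) and t=0.335 (16.49432) → t≈0.331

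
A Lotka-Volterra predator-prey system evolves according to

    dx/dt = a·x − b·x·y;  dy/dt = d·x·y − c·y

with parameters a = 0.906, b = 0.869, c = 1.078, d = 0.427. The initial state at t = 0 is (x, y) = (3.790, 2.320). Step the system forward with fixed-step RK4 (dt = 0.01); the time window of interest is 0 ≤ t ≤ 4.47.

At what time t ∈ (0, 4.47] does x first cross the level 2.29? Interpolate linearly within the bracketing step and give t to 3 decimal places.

t = 0.406

t=0.000: state=(3.790, 2.320)
step 1 (dt=0.01): k1=(-4.207, 1.254), k2=(-4.204, 1.236), k3=(-4.204, 1.236), k4=(-4.201, 1.218); state += dt/6·(k1+2k2+2k3+k4)
t=0.010: state=(3.748, 2.332)
t=0.020: state=(3.706, 2.344)
t=0.030: state=(3.664, 2.356)
continuing one RK4 step at a time; state shown every 20 steps (Δt=0.2):
t=0.200: state=(2.983, 2.496)
t=0.400: state=(2.308, 2.519)
next step: t=0.410: state=(2.278, 2.516) — x has crossed 2.29
linear interpolation between t=0.400 (2.30766) and t=0.410 (2.27828) → t≈0.406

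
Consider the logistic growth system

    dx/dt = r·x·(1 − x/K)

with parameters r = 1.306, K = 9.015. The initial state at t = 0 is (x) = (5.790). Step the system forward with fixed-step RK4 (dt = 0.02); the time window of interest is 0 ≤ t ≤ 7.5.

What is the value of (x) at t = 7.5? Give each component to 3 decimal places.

(x) = (9.015)

t=0.000: state=(5.790)
step 1 (dt=0.02): k1=(2.705), k2=(2.695), k3=(2.695), k4=(2.685); state += dt/6·(k1+2k2+2k3+k4)
t=0.020: state=(5.844)
t=0.040: state=(5.897)
t=0.060: state=(5.950)
continuing one RK4 step at a time; state shown every 25 steps (Δt=0.5):
t=0.500: state=(6.989)
t=1.000: state=(7.833)
t=1.500: state=(8.359)
t=2.000: state=(8.661)
t=2.500: state=(8.827)
t=3.000: state=(8.916)
t=3.500: state=(8.963)
t=4.000: state=(8.988)
t=4.500: state=(9.001)
t=5.000: state=(9.008)
t=5.500: state=(9.011)
t=6.000: state=(9.013)
t=6.500: state=(9.014)
t=7.000: state=(9.014)
t=7.500: state=(9.015)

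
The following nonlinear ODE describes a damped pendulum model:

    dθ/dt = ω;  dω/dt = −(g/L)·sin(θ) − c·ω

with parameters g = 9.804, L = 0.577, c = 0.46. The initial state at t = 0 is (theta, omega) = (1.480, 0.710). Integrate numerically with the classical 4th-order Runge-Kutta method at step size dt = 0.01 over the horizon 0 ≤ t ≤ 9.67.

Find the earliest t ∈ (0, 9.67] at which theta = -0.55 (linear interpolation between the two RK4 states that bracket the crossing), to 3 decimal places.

t=0.000: state=(1.480, 0.710)
step 1 (dt=0.01): k1=(0.710, -17.248), k2=(0.624, -17.214), k3=(0.624, -17.213), k4=(0.538, -17.178); state += dt/6·(k1+2k2+2k3+k4)
t=0.010: state=(1.486, 0.538)
t=0.020: state=(1.491, 0.366)
t=0.030: state=(1.494, 0.196)
continuing one RK4 step at a time; state shown every 50 steps (Δt=0.5):
t=0.500: state=(0.008, -5.087)
t=0.610: state=(-0.520, -4.364)
next step: t=0.620: state=(-0.563, -4.256) — theta has crossed -0.55
linear interpolation between t=0.610 (-0.52025) and t=0.620 (-0.56335) → t≈0.617

t = 0.617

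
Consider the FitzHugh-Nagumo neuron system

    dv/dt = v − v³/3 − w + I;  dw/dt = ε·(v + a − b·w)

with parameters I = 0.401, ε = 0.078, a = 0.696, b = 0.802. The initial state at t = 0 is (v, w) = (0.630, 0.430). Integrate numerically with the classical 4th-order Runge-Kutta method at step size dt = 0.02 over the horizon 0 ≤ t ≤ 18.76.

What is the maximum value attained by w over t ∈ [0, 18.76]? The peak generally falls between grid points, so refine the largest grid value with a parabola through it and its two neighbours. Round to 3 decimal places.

max w = 1.308

t=0.000: state=(0.630, 0.430)
step 1 (dt=0.02): k1=(0.518, 0.077), k2=(0.520, 0.077), k3=(0.520, 0.077), k4=(0.522, 0.077); state += dt/6·(k1+2k2+2k3+k4)
t=0.020: state=(0.640, 0.432)
t=0.040: state=(0.651, 0.433)
t=0.060: state=(0.661, 0.435)
continuing one RK4 step at a time; state shown every 50 steps (Δt=1):
t=1.000: state=(1.191, 0.526)
t=2.000: state=(1.500, 0.651)
t=3.000: state=(1.526, 0.779)
t=4.000: state=(1.464, 0.898)
t=5.000: state=(1.376, 1.004)
t=6.000: state=(1.274, 1.096)
t=7.000: state=(1.154, 1.174)
t=8.000: state=(1.006, 1.237)
t=9.000: state=(0.801, 1.283)
t=10.000: state=(0.455, 1.307)
t=11.000: state=(-0.329, 1.289)
t=12.000: state=(-1.672, 1.186)
t=13.000: state=(-1.981, 1.023)
t=14.000: state=(-1.948, 0.865)
t=15.000: state=(-1.895, 0.720)
t=16.000: state=(-1.841, 0.587)
t=17.000: state=(-1.789, 0.467)
t=18.000: state=(-1.737, 0.358)
t=18.760: state=(-1.697, 0.283)
largest grid value and its neighbours: w(10.180)=1.30776, w(10.200)=1.30776, w(10.220)=1.30775
parabola through these three points peaks at t≈10.196 with w≈1.30776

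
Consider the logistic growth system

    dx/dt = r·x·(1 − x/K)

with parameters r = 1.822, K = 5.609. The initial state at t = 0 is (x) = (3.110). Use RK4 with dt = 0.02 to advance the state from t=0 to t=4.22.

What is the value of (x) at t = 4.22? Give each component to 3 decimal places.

(x) = (5.607)

t=0.000: state=(3.110)
step 1 (dt=0.02): k1=(2.525), k2=(2.519), k3=(2.519), k4=(2.514); state += dt/6·(k1+2k2+2k3+k4)
t=0.020: state=(3.160)
t=0.040: state=(3.211)
t=0.060: state=(3.260)
continuing one RK4 step at a time; state shown every 10 steps (Δt=0.2):
t=0.200: state=(3.600)
t=0.400: state=(4.042)
t=0.600: state=(4.419)
t=0.800: state=(4.725)
t=1.000: state=(4.964)
t=1.200: state=(5.145)
t=1.400: state=(5.278)
t=1.600: state=(5.375)
t=1.800: state=(5.444)
t=2.000: state=(5.494)
t=2.200: state=(5.528)
t=2.400: state=(5.553)
t=2.600: state=(5.570)
t=2.800: state=(5.582)
t=3.000: state=(5.590)
t=3.200: state=(5.596)
t=3.400: state=(5.600)
t=3.600: state=(5.603)
t=3.800: state=(5.605)
t=4.000: state=(5.606)
t=4.200: state=(5.607)
t=4.220: state=(5.607)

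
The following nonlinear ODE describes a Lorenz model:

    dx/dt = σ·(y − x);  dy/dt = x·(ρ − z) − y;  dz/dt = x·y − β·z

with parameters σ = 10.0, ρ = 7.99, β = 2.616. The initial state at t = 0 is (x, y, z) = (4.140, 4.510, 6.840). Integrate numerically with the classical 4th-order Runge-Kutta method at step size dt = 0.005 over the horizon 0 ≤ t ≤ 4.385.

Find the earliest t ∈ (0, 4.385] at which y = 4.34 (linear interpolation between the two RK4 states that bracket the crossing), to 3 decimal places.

t=0.000: state=(4.140, 4.510, 6.840)
step 1 (dt=0.005): k1=(3.700, 0.251, 0.778), k2=(3.614, 0.253, 0.817), k3=(3.616, 0.252, 0.816), k4=(3.532, 0.254, 0.854); state += dt/6·(k1+2k2+2k3+k4)
t=0.005: state=(4.158, 4.511, 6.844)
t=0.010: state=(4.175, 4.513, 6.849)
t=0.015: state=(4.192, 4.514, 6.853)
continuing one RK4 step at a time; state shown every 40 steps (Δt=0.2):
t=0.200: state=(4.462, 4.490, 7.125)
t=0.355: state=(4.418, 4.345, 7.257)
next step: t=0.360: state=(4.414, 4.340, 7.258) — y has crossed 4.34
linear interpolation between t=0.355 (4.34550) and t=0.360 (4.33996) → t≈0.360

t = 0.360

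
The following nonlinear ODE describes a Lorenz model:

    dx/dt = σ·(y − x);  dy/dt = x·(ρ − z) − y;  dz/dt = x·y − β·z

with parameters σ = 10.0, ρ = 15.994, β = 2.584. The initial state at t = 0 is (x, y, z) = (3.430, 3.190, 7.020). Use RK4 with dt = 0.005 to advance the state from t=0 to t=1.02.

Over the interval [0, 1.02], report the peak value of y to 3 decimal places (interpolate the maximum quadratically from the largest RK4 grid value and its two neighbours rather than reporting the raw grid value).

t=0.000: state=(3.430, 3.190, 7.020)
step 1 (dt=0.005): k1=(-2.400, 27.591, -7.198), k2=(-1.650, 27.530, -6.934), k3=(-1.671, 27.544, -6.931), k4=(-0.939, 27.497, -6.664); state += dt/6·(k1+2k2+2k3+k4)
t=0.005: state=(3.422, 3.328, 6.985)
t=0.010: state=(3.420, 3.465, 6.953)
t=0.015: state=(3.426, 3.602, 6.924)
continuing one RK4 step at a time; state shown every 10 steps (Δt=0.05):
t=0.050: state=(3.630, 4.581, 6.807)
t=0.100: state=(4.324, 6.116, 6.977)
t=0.150: state=(5.396, 7.866, 7.727)
t=0.200: state=(6.762, 9.706, 9.310)
t=0.250: state=(8.263, 11.218, 11.910)
t=0.300: state=(9.575, 11.701, 15.340)
t=0.350: state=(10.227, 10.576, 18.754)
t=0.400: state=(9.863, 8.083, 20.941)
t=0.450: state=(8.560, 5.306, 21.300)
t=0.500: state=(6.804, 3.220, 20.231)
t=0.550: state=(5.121, 2.070, 18.498)
t=0.600: state=(3.807, 1.622, 16.630)
t=0.650: state=(2.929, 1.580, 14.861)
t=0.700: state=(2.430, 1.753, 13.265)
t=0.750: state=(2.224, 2.054, 11.862)
t=0.800: state=(2.242, 2.468, 10.659)
t=0.850: state=(2.442, 3.013, 9.666)
t=0.900: state=(2.813, 3.726, 8.908)
t=0.950: state=(3.361, 4.647, 8.433)
t=1.000: state=(4.106, 5.808, 8.326)
t=1.020: state=(4.464, 6.341, 8.414)
largest grid value and its neighbours: y(0.285)=11.70859, y(0.290)=11.72219, y(0.295)=11.71980
parabola through these three points peaks at t≈0.292 with y≈11.72317

max y = 11.723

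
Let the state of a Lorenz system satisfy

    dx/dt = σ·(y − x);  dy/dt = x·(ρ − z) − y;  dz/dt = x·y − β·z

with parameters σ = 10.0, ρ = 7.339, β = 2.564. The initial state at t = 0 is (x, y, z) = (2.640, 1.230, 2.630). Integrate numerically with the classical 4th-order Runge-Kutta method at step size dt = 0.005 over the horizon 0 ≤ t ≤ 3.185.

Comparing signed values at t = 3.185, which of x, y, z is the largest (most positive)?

largest component: z

t=0.000: state=(2.640, 1.230, 2.630)
step 1 (dt=0.005): k1=(-14.100, 11.202, -3.496), k2=(-13.467, 11.031, -3.444), k3=(-13.488, 11.038, -3.444), k4=(-12.874, 10.873, -3.393); state += dt/6·(k1+2k2+2k3+k4)
t=0.005: state=(2.573, 1.285, 2.613)
t=0.010: state=(2.511, 1.339, 2.596)
t=0.015: state=(2.455, 1.391, 2.580)
continuing one RK4 step at a time; state shown every 40 steps (Δt=0.2):
t=0.200: state=(2.443, 3.008, 2.351)
t=0.400: state=(4.093, 5.086, 3.555)
t=0.600: state=(5.719, 6.094, 6.813)
t=0.800: state=(5.091, 4.245, 8.665)
t=1.000: state=(3.442, 2.830, 7.387)
t=1.200: state=(2.819, 2.775, 5.705)
t=1.400: state=(3.114, 3.422, 4.828)
t=1.600: state=(3.922, 4.376, 5.075)
t=1.800: state=(4.675, 4.898, 6.282)
t=2.000: state=(4.649, 4.417, 7.251)
t=2.200: state=(4.016, 3.696, 7.050)
t=2.400: state=(3.579, 3.480, 6.290)
t=2.600: state=(3.611, 3.727, 5.765)
t=2.800: state=(3.953, 4.150, 5.796)
t=3.000: state=(4.281, 4.385, 6.267)
t=3.185: state=(4.320, 4.261, 6.668)
compare at T: x=4.320, y=4.261, z=6.668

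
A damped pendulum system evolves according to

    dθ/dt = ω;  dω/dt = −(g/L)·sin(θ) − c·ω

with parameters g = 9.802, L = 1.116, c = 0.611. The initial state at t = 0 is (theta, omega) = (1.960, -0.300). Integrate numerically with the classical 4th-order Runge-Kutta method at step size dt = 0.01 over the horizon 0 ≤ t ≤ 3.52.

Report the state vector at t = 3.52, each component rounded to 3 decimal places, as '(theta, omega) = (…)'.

(theta, omega) = (-0.607, -0.011)

t=0.000: state=(1.960, -0.300)
step 1 (dt=0.01): k1=(-0.300, -7.943), k2=(-0.340, -7.924), k3=(-0.340, -7.924), k4=(-0.379, -7.906); state += dt/6·(k1+2k2+2k3+k4)
t=0.010: state=(1.957, -0.379)
t=0.020: state=(1.952, -0.458)
t=0.030: state=(1.947, -0.537)
continuing one RK4 step at a time; state shown every 20 steps (Δt=0.2):
t=0.200: state=(1.745, -1.840)
t=0.400: state=(1.231, -3.260)
t=0.600: state=(0.478, -4.109)
t=0.800: state=(-0.329, -3.733)
t=1.000: state=(-0.943, -2.297)
t=1.200: state=(-1.228, -0.551)
t=1.400: state=(-1.173, 1.068)
t=1.600: state=(-0.823, 2.343)
t=1.800: state=(-0.281, 2.936)
t=2.000: state=(0.286, 2.575)
t=2.200: state=(0.699, 1.469)
t=2.400: state=(0.858, 0.112)
t=2.600: state=(0.753, -1.114)
t=2.800: state=(0.440, -1.925)
t=3.000: state=(0.027, -2.080)
t=3.200: state=(-0.347, -1.559)
t=3.400: state=(-0.569, -0.624)
t=3.520: state=(-0.607, -0.011)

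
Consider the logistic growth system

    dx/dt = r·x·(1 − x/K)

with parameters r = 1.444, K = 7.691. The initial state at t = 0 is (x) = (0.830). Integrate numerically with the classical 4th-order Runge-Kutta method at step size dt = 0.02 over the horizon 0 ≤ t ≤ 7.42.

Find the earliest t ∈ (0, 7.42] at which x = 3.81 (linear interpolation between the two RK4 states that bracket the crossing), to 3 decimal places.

t = 1.450

t=0.000: state=(0.830)
step 1 (dt=0.02): k1=(1.069), k2=(1.081), k3=(1.081), k4=(1.094); state += dt/6·(k1+2k2+2k3+k4)
t=0.020: state=(0.852)
t=0.040: state=(0.874)
t=0.060: state=(0.896)
continuing one RK4 step at a time; state shown every 25 steps (Δt=0.5):
t=0.500: state=(1.533)
t=1.000: state=(2.607)
t=1.440: state=(3.782)
next step: t=1.460: state=(3.838) — x has crossed 3.81
linear interpolation between t=1.440 (3.78240) and t=1.460 (3.83792) → t≈1.450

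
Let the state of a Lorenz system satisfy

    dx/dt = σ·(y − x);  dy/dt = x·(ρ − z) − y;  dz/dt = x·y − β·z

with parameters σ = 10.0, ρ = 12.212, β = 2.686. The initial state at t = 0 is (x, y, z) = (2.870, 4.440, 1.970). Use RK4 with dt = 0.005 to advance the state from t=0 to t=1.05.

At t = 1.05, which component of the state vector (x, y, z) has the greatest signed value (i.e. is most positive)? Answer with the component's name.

largest component: z

t=0.000: state=(2.870, 4.440, 1.970)
step 1 (dt=0.005): k1=(15.700, 24.955, 7.451), k2=(15.931, 25.240, 7.757), k3=(15.933, 25.243, 7.760), k4=(16.166, 25.530, 8.073); state += dt/6·(k1+2k2+2k3+k4)
t=0.005: state=(2.950, 4.566, 2.009)
t=0.010: state=(3.032, 4.695, 2.051)
t=0.015: state=(3.116, 4.827, 2.096)
continuing one RK4 step at a time; state shown every 10 steps (Δt=0.05):
t=0.050: state=(3.775, 5.833, 2.522)
t=0.100: state=(4.931, 7.493, 3.567)
t=0.150: state=(6.317, 9.259, 5.338)
t=0.200: state=(7.806, 10.723, 8.007)
t=0.250: state=(9.104, 11.228, 11.415)
t=0.300: state=(9.778, 10.225, 14.810)
t=0.350: state=(9.487, 7.890, 17.092)
t=0.400: state=(8.277, 5.192, 17.670)
t=0.450: state=(6.583, 3.068, 16.866)
t=0.500: state=(4.905, 1.810, 15.384)
t=0.550: state=(3.547, 1.234, 13.742)
t=0.600: state=(2.591, 1.060, 12.174)
t=0.650: state=(1.990, 1.089, 10.756)
t=0.700: state=(1.661, 1.220, 9.501)
t=0.750: state=(1.527, 1.412, 8.404)
t=0.800: state=(1.533, 1.662, 7.457)
t=0.850: state=(1.649, 1.980, 6.655)
t=0.900: state=(1.863, 2.387, 5.997)
t=0.950: state=(2.176, 2.908, 5.493)
t=1.000: state=(2.599, 3.567, 5.164)
t=1.050: state=(3.150, 4.389, 5.051)
compare at T: x=3.150, y=4.389, z=5.051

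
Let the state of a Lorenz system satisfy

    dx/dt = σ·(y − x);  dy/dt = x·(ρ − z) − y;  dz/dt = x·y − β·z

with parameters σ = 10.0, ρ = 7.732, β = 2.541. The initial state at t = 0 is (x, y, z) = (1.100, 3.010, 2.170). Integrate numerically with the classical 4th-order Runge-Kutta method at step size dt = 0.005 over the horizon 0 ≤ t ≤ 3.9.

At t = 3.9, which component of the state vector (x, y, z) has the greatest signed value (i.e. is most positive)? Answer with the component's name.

largest component: z

t=0.000: state=(1.100, 3.010, 2.170)
step 1 (dt=0.005): k1=(19.100, 3.108, -2.203), k2=(18.700, 3.372, -2.036), k3=(18.717, 3.366, -2.040), k4=(18.332, 3.624, -1.875); state += dt/6·(k1+2k2+2k3+k4)
t=0.005: state=(1.194, 3.027, 2.160)
t=0.010: state=(1.283, 3.046, 2.151)
t=0.015: state=(1.370, 3.068, 2.144)
continuing one RK4 step at a time; state shown every 40 steps (Δt=0.2):
t=0.200: state=(3.707, 4.905, 2.953)
t=0.400: state=(5.935, 6.678, 6.585)
t=0.600: state=(5.627, 4.654, 9.530)
t=0.800: state=(3.520, 2.696, 8.162)
t=1.000: state=(2.649, 2.554, 6.068)
t=1.200: state=(2.927, 3.265, 4.888)
t=1.400: state=(3.875, 4.442, 5.029)
t=1.600: state=(4.893, 5.237, 6.510)
t=1.800: state=(4.945, 4.658, 7.882)
t=2.000: state=(4.111, 3.685, 7.649)
t=2.200: state=(3.537, 3.413, 6.645)
t=2.400: state=(3.591, 3.747, 5.962)
t=2.600: state=(4.049, 4.314, 6.019)
t=2.800: state=(4.486, 4.618, 6.677)
t=3.000: state=(4.493, 4.377, 7.233)
t=3.200: state=(4.149, 3.965, 7.158)
t=3.400: state=(3.883, 3.819, 6.716)
t=3.600: state=(3.900, 3.973, 6.397)
t=3.800: state=(4.111, 4.229, 6.433)
t=3.900: state=(4.220, 4.317, 6.565)
compare at T: x=4.220, y=4.317, z=6.565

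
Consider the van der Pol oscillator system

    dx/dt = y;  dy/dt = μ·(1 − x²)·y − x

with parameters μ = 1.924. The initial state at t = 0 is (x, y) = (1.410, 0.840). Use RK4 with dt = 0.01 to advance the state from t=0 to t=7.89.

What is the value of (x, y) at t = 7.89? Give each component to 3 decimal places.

t=0.000: state=(1.410, 0.840)
step 1 (dt=0.01): k1=(0.840, -3.007), k2=(0.825, -3.001), k3=(0.825, -3.001), k4=(0.810, -2.994); state += dt/6·(k1+2k2+2k3+k4)
t=0.010: state=(1.418, 0.810)
t=0.020: state=(1.426, 0.780)
t=0.030: state=(1.434, 0.750)
continuing one RK4 step at a time; state shown every 50 steps (Δt=0.5):
t=0.500: state=(1.529, -0.183)
t=1.000: state=(1.342, -0.524)
t=1.500: state=(1.004, -0.867)
t=2.000: state=(0.381, -1.817)
t=2.500: state=(-1.063, -3.664)
t=3.000: state=(-2.006, -0.222)
t=3.500: state=(-1.925, 0.323)
t=4.000: state=(-1.741, 0.406)
t=4.500: state=(-1.516, 0.504)
t=5.000: state=(-1.222, 0.695)
t=5.500: state=(-0.773, 1.193)
t=6.000: state=(0.166, 2.887)
t=6.500: state=(1.772, 1.907)
t=7.000: state=(2.001, -0.206)
t=7.500: state=(1.846, -0.366)
t=7.890: state=(1.692, -0.425)

(x, y) = (1.692, -0.425)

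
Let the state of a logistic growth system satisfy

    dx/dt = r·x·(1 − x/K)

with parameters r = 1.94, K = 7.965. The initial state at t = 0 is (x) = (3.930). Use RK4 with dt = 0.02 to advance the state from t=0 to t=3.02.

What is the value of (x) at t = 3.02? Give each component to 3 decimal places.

(x) = (7.942)

t=0.000: state=(3.930)
step 1 (dt=0.02): k1=(3.862), k2=(3.863), k3=(3.863), k4=(3.863); state += dt/6·(k1+2k2+2k3+k4)
t=0.020: state=(4.007)
t=0.040: state=(4.084)
t=0.060: state=(4.162)
continuing one RK4 step at a time; state shown every 5 steps (Δt=0.1):
t=0.100: state=(4.316)
t=0.200: state=(4.695)
t=0.300: state=(5.061)
t=0.400: state=(5.409)
t=0.500: state=(5.733)
t=0.600: state=(6.031)
t=0.700: state=(6.301)
t=0.800: state=(6.542)
t=0.900: state=(6.755)
t=1.000: state=(6.941)
t=1.100: state=(7.102)
t=1.200: state=(7.240)
t=1.300: state=(7.358)
t=1.400: state=(7.459)
t=1.500: state=(7.543)
t=1.600: state=(7.614)
t=1.700: state=(7.674)
t=1.800: state=(7.724)
t=1.900: state=(7.765)
t=2.000: state=(7.800)
t=2.100: state=(7.828)
t=2.200: state=(7.852)
t=2.300: state=(7.872)
t=2.400: state=(7.888)
t=2.500: state=(7.901)
t=2.600: state=(7.913)
t=2.700: state=(7.922)
t=2.800: state=(7.929)
t=2.900: state=(7.936)
t=3.000: state=(7.941)
t=3.020: state=(7.942)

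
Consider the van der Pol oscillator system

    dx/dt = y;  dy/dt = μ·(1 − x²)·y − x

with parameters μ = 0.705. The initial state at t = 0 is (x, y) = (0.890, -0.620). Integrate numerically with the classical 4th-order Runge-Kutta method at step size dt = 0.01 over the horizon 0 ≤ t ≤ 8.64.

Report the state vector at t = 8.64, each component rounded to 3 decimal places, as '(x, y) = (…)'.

(x, y) = (-1.984, 0.234)

t=0.000: state=(0.890, -0.620)
step 1 (dt=0.01): k1=(-0.620, -0.981), k2=(-0.625, -0.981), k3=(-0.625, -0.981), k4=(-0.630, -0.981); state += dt/6·(k1+2k2+2k3+k4)
t=0.010: state=(0.884, -0.630)
t=0.020: state=(0.877, -0.640)
t=0.030: state=(0.871, -0.649)
continuing one RK4 step at a time; state shown every 50 steps (Δt=0.5):
t=0.500: state=(0.455, -1.130)
t=1.000: state=(-0.247, -1.663)
t=1.500: state=(-1.114, -1.611)
t=2.000: state=(-1.666, -0.520)
t=2.500: state=(-1.683, 0.357)
t=3.000: state=(-1.376, 0.840)
t=3.500: state=(-0.844, 1.309)
t=4.000: state=(-0.031, 1.974)
t=4.500: state=(1.071, 2.208)
t=5.000: state=(1.859, 0.779)
t=5.500: state=(1.931, -0.324)
t=6.000: state=(1.643, -0.780)
t=6.500: state=(1.163, -1.155)
t=7.000: state=(0.456, -1.722)
t=7.500: state=(-0.583, -2.368)
t=8.000: state=(-1.651, -1.534)
t=8.500: state=(-2.001, -0.011)
t=8.640: state=(-1.984, 0.234)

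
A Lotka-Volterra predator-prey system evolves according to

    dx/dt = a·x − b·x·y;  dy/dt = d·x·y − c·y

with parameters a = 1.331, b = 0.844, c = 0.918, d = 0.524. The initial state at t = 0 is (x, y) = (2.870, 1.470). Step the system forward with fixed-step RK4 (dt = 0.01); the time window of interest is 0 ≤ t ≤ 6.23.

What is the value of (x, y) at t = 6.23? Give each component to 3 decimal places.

t=0.000: state=(2.870, 1.470)
step 1 (dt=0.01): k1=(0.259, 0.861), k2=(0.249, 0.865), k3=(0.249, 0.865), k4=(0.238, 0.868); state += dt/6·(k1+2k2+2k3+k4)
t=0.010: state=(2.872, 1.479)
t=0.020: state=(2.875, 1.487)
t=0.030: state=(2.877, 1.496)
continuing one RK4 step at a time; state shown every 25 steps (Δt=0.25):
t=0.250: state=(2.866, 1.704)
t=0.500: state=(2.717, 1.956)
t=0.750: state=(2.447, 2.182)
t=1.000: state=(2.115, 2.340)
t=1.250: state=(1.786, 2.400)
t=1.500: state=(1.504, 2.365)
t=1.750: state=(1.287, 2.256)
t=2.000: state=(1.133, 2.100)
t=2.250: state=(1.034, 1.923)
t=2.500: state=(0.979, 1.743)
t=2.750: state=(0.963, 1.573)
t=3.000: state=(0.980, 1.420)
t=3.250: state=(1.028, 1.287)
t=3.500: state=(1.106, 1.176)
t=3.750: state=(1.215, 1.088)
t=4.000: state=(1.357, 1.023)
t=4.250: state=(1.533, 0.982)
t=4.500: state=(1.741, 0.967)
t=4.750: state=(1.978, 0.981)
t=5.000: state=(2.234, 1.027)
t=5.250: state=(2.488, 1.113)
t=5.500: state=(2.709, 1.244)
t=5.750: state=(2.853, 1.425)
t=6.000: state=(2.879, 1.651)
t=6.230: state=(2.775, 1.882)

(x, y) = (2.775, 1.882)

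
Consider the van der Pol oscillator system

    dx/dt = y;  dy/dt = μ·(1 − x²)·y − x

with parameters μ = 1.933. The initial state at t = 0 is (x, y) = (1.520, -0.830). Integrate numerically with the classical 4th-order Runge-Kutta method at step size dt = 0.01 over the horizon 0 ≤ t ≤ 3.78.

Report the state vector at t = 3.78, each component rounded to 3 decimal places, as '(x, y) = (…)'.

(x, y) = (-1.422, 0.554)

t=0.000: state=(1.520, -0.830)
step 1 (dt=0.01): k1=(-0.830, 0.582), k2=(-0.827, 0.559), k3=(-0.827, 0.559), k4=(-0.824, 0.537); state += dt/6·(k1+2k2+2k3+k4)
t=0.010: state=(1.512, -0.824)
t=0.020: state=(1.504, -0.819)
t=0.030: state=(1.495, -0.815)
continuing one RK4 step at a time; state shown every 20 steps (Δt=0.2):
t=0.200: state=(1.361, -0.786)
t=0.400: state=(1.199, -0.842)
t=0.600: state=(1.018, -0.984)
t=0.800: state=(0.798, -1.239)
t=1.000: state=(0.510, -1.686)
t=1.200: state=(0.102, -2.453)
t=1.400: state=(-0.492, -3.489)
t=1.600: state=(-1.235, -3.616)
t=1.800: state=(-1.799, -1.858)
t=2.000: state=(-2.008, -0.414)
t=2.200: state=(-2.028, 0.111)
t=2.400: state=(-1.987, 0.271)
t=2.600: state=(-1.926, 0.330)
t=2.800: state=(-1.856, 0.363)
t=3.000: state=(-1.781, 0.390)
t=3.200: state=(-1.700, 0.421)
t=3.400: state=(-1.612, 0.457)
t=3.600: state=(-1.517, 0.502)
t=3.780: state=(-1.422, 0.554)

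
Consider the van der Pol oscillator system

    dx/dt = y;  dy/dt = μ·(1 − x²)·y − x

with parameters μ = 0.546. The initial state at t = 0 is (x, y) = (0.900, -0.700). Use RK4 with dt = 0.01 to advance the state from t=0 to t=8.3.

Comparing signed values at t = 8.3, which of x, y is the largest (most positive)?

t=0.000: state=(0.900, -0.700)
step 1 (dt=0.01): k1=(-0.700, -0.973), k2=(-0.705, -0.972), k3=(-0.705, -0.972), k4=(-0.710, -0.971); state += dt/6·(k1+2k2+2k3+k4)
t=0.010: state=(0.893, -0.710)
t=0.020: state=(0.886, -0.719)
t=0.030: state=(0.879, -0.729)
continuing one RK4 step at a time; state shown every 50 steps (Δt=0.5):
t=0.500: state=(0.430, -1.181)
t=1.000: state=(-0.273, -1.594)
t=1.500: state=(-1.076, -1.470)
t=2.000: state=(-1.599, -0.550)
t=2.500: state=(-1.642, 0.316)
t=3.000: state=(-1.338, 0.869)
t=3.500: state=(-0.782, 1.364)
t=4.000: state=(0.040, 1.923)
t=4.500: state=(1.065, 1.988)
t=5.000: state=(1.798, 0.809)
t=5.500: state=(1.903, -0.277)
t=6.000: state=(1.612, -0.835)
t=6.500: state=(1.086, -1.276)
t=7.000: state=(0.315, -1.832)
t=7.500: state=(-0.729, -2.231)
t=8.000: state=(-1.683, -1.333)
t=8.300: state=(-1.947, -0.450)
compare at T: x=-1.947, y=-0.450

largest component: y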